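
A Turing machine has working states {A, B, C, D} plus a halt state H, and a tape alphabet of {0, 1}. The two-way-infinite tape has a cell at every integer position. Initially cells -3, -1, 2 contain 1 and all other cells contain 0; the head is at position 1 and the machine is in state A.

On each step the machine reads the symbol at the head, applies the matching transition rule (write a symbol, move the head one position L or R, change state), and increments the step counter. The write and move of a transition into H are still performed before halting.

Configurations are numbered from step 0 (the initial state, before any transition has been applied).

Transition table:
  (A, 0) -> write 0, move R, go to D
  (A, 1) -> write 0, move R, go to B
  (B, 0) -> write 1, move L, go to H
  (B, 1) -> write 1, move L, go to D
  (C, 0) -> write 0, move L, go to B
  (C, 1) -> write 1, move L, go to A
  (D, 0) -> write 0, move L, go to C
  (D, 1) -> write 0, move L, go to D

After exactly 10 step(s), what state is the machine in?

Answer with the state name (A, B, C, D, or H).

Answer: C

Derivation:
Step 1: in state A at pos 1, read 0 -> (A,0)->write 0,move R,goto D. Now: state=D, head=2, tape[-4..3]=01010010 (head:       ^)
Step 2: in state D at pos 2, read 1 -> (D,1)->write 0,move L,goto D. Now: state=D, head=1, tape[-4..3]=01010000 (head:      ^)
Step 3: in state D at pos 1, read 0 -> (D,0)->write 0,move L,goto C. Now: state=C, head=0, tape[-4..3]=01010000 (head:     ^)
Step 4: in state C at pos 0, read 0 -> (C,0)->write 0,move L,goto B. Now: state=B, head=-1, tape[-4..3]=01010000 (head:    ^)
Step 5: in state B at pos -1, read 1 -> (B,1)->write 1,move L,goto D. Now: state=D, head=-2, tape[-4..3]=01010000 (head:   ^)
Step 6: in state D at pos -2, read 0 -> (D,0)->write 0,move L,goto C. Now: state=C, head=-3, tape[-4..3]=01010000 (head:  ^)
Step 7: in state C at pos -3, read 1 -> (C,1)->write 1,move L,goto A. Now: state=A, head=-4, tape[-5..3]=001010000 (head:  ^)
Step 8: in state A at pos -4, read 0 -> (A,0)->write 0,move R,goto D. Now: state=D, head=-3, tape[-5..3]=001010000 (head:   ^)
Step 9: in state D at pos -3, read 1 -> (D,1)->write 0,move L,goto D. Now: state=D, head=-4, tape[-5..3]=000010000 (head:  ^)
Step 10: in state D at pos -4, read 0 -> (D,0)->write 0,move L,goto C. Now: state=C, head=-5, tape[-6..3]=0000010000 (head:  ^)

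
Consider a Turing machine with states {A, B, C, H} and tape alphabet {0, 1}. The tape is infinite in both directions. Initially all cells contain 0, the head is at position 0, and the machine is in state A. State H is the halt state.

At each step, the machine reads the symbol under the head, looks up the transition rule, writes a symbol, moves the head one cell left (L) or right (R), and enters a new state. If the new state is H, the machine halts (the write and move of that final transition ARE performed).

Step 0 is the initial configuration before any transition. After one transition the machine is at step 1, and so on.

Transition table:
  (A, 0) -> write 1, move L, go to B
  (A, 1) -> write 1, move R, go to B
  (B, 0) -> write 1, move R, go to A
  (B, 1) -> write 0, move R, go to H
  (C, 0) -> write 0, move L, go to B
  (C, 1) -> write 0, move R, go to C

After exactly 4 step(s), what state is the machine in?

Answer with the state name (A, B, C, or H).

Step 1: in state A at pos 0, read 0 -> (A,0)->write 1,move L,goto B. Now: state=B, head=-1, tape[-2..1]=0010 (head:  ^)
Step 2: in state B at pos -1, read 0 -> (B,0)->write 1,move R,goto A. Now: state=A, head=0, tape[-2..1]=0110 (head:   ^)
Step 3: in state A at pos 0, read 1 -> (A,1)->write 1,move R,goto B. Now: state=B, head=1, tape[-2..2]=01100 (head:    ^)
Step 4: in state B at pos 1, read 0 -> (B,0)->write 1,move R,goto A. Now: state=A, head=2, tape[-2..3]=011100 (head:     ^)

Answer: A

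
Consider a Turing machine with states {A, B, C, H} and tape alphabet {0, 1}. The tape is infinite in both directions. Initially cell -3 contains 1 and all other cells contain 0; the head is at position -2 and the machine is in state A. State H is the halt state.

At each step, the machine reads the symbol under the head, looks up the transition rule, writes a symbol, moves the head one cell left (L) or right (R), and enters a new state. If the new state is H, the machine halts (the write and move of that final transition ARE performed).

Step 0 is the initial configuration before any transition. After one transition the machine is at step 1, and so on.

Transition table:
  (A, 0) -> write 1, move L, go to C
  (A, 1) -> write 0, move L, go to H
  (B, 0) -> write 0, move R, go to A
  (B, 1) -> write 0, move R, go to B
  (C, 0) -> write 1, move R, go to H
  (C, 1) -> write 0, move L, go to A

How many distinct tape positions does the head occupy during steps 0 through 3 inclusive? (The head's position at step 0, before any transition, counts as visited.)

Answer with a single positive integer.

Answer: 4

Derivation:
Step 1: in state A at pos -2, read 0 -> (A,0)->write 1,move L,goto C. Now: state=C, head=-3, tape[-4..-1]=0110 (head:  ^)
Step 2: in state C at pos -3, read 1 -> (C,1)->write 0,move L,goto A. Now: state=A, head=-4, tape[-5..-1]=00010 (head:  ^)
Step 3: in state A at pos -4, read 0 -> (A,0)->write 1,move L,goto C. Now: state=C, head=-5, tape[-6..-1]=001010 (head:  ^)
Head positions at steps 0..3: starting at -2, distinct positions visited = {-5, -4, -3, -2} -> 4 position(s)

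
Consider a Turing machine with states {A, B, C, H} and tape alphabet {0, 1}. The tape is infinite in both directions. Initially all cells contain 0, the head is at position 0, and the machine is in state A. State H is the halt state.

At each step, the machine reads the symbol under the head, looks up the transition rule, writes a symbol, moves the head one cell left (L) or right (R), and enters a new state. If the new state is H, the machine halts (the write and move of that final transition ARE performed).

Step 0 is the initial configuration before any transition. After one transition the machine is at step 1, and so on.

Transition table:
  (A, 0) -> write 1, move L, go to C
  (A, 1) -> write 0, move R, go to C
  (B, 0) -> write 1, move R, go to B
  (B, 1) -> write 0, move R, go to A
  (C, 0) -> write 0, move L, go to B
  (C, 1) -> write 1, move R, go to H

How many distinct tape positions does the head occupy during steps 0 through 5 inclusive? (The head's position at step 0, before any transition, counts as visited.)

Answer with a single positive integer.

Step 1: in state A at pos 0, read 0 -> (A,0)->write 1,move L,goto C. Now: state=C, head=-1, tape[-2..1]=0010 (head:  ^)
Step 2: in state C at pos -1, read 0 -> (C,0)->write 0,move L,goto B. Now: state=B, head=-2, tape[-3..1]=00010 (head:  ^)
Step 3: in state B at pos -2, read 0 -> (B,0)->write 1,move R,goto B. Now: state=B, head=-1, tape[-3..1]=01010 (head:   ^)
Step 4: in state B at pos -1, read 0 -> (B,0)->write 1,move R,goto B. Now: state=B, head=0, tape[-3..1]=01110 (head:    ^)
Step 5: in state B at pos 0, read 1 -> (B,1)->write 0,move R,goto A. Now: state=A, head=1, tape[-3..2]=011000 (head:     ^)
Head positions at steps 0..5: starting at 0, distinct positions visited = {-2, -1, 0, 1} -> 4 position(s)

Answer: 4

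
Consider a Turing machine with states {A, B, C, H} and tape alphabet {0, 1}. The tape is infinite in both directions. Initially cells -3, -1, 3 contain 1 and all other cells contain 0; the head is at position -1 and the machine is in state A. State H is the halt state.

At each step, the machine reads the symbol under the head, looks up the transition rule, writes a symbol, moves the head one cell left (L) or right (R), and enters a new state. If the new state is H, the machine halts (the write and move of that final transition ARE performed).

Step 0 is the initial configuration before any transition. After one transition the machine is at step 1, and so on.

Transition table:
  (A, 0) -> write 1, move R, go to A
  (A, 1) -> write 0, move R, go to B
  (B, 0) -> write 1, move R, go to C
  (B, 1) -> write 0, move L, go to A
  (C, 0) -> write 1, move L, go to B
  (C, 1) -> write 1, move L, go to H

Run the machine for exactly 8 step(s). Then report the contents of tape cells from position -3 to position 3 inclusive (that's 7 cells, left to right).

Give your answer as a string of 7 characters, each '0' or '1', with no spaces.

Answer: 1011011

Derivation:
Step 1: in state A at pos -1, read 1 -> (A,1)->write 0,move R,goto B. Now: state=B, head=0, tape[-4..4]=010000010 (head:     ^)
Step 2: in state B at pos 0, read 0 -> (B,0)->write 1,move R,goto C. Now: state=C, head=1, tape[-4..4]=010010010 (head:      ^)
Step 3: in state C at pos 1, read 0 -> (C,0)->write 1,move L,goto B. Now: state=B, head=0, tape[-4..4]=010011010 (head:     ^)
Step 4: in state B at pos 0, read 1 -> (B,1)->write 0,move L,goto A. Now: state=A, head=-1, tape[-4..4]=010001010 (head:    ^)
Step 5: in state A at pos -1, read 0 -> (A,0)->write 1,move R,goto A. Now: state=A, head=0, tape[-4..4]=010101010 (head:     ^)
Step 6: in state A at pos 0, read 0 -> (A,0)->write 1,move R,goto A. Now: state=A, head=1, tape[-4..4]=010111010 (head:      ^)
Step 7: in state A at pos 1, read 1 -> (A,1)->write 0,move R,goto B. Now: state=B, head=2, tape[-4..4]=010110010 (head:       ^)
Step 8: in state B at pos 2, read 0 -> (B,0)->write 1,move R,goto C. Now: state=C, head=3, tape[-4..4]=010110110 (head:        ^)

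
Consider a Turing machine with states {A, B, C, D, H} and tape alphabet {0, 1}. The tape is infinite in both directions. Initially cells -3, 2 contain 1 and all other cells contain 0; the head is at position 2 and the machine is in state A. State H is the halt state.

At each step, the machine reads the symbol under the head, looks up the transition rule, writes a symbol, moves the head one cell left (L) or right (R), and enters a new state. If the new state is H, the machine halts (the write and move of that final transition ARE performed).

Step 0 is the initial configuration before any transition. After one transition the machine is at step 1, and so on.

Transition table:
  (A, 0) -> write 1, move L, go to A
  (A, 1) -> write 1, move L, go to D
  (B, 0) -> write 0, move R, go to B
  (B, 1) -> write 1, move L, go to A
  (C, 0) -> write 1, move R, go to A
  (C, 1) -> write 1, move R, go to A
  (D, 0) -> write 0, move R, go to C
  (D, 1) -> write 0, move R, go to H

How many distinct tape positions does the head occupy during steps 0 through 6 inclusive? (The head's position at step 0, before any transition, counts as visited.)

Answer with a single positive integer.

Step 1: in state A at pos 2, read 1 -> (A,1)->write 1,move L,goto D. Now: state=D, head=1, tape[-4..3]=01000010 (head:      ^)
Step 2: in state D at pos 1, read 0 -> (D,0)->write 0,move R,goto C. Now: state=C, head=2, tape[-4..3]=01000010 (head:       ^)
Step 3: in state C at pos 2, read 1 -> (C,1)->write 1,move R,goto A. Now: state=A, head=3, tape[-4..4]=010000100 (head:        ^)
Step 4: in state A at pos 3, read 0 -> (A,0)->write 1,move L,goto A. Now: state=A, head=2, tape[-4..4]=010000110 (head:       ^)
Step 5: in state A at pos 2, read 1 -> (A,1)->write 1,move L,goto D. Now: state=D, head=1, tape[-4..4]=010000110 (head:      ^)
Step 6: in state D at pos 1, read 0 -> (D,0)->write 0,move R,goto C. Now: state=C, head=2, tape[-4..4]=010000110 (head:       ^)
Head positions at steps 0..6: starting at 2, distinct positions visited = {1, 2, 3} -> 3 position(s)

Answer: 3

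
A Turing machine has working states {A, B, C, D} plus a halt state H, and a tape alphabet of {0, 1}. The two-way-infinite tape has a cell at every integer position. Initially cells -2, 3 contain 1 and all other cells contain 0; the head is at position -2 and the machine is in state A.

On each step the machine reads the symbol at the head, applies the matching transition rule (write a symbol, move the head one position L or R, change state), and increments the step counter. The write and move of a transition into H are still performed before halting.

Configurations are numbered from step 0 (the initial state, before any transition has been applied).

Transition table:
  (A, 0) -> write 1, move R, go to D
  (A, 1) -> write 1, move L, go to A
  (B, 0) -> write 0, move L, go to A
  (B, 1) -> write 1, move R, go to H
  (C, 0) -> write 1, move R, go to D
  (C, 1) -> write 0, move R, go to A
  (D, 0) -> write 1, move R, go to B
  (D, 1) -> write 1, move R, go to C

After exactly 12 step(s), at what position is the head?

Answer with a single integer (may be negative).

Answer: -2

Derivation:
Step 1: in state A at pos -2, read 1 -> (A,1)->write 1,move L,goto A. Now: state=A, head=-3, tape[-4..4]=001000010 (head:  ^)
Step 2: in state A at pos -3, read 0 -> (A,0)->write 1,move R,goto D. Now: state=D, head=-2, tape[-4..4]=011000010 (head:   ^)
Step 3: in state D at pos -2, read 1 -> (D,1)->write 1,move R,goto C. Now: state=C, head=-1, tape[-4..4]=011000010 (head:    ^)
Step 4: in state C at pos -1, read 0 -> (C,0)->write 1,move R,goto D. Now: state=D, head=0, tape[-4..4]=011100010 (head:     ^)
Step 5: in state D at pos 0, read 0 -> (D,0)->write 1,move R,goto B. Now: state=B, head=1, tape[-4..4]=011110010 (head:      ^)
Step 6: in state B at pos 1, read 0 -> (B,0)->write 0,move L,goto A. Now: state=A, head=0, tape[-4..4]=011110010 (head:     ^)
Step 7: in state A at pos 0, read 1 -> (A,1)->write 1,move L,goto A. Now: state=A, head=-1, tape[-4..4]=011110010 (head:    ^)
Step 8: in state A at pos -1, read 1 -> (A,1)->write 1,move L,goto A. Now: state=A, head=-2, tape[-4..4]=011110010 (head:   ^)
Step 9: in state A at pos -2, read 1 -> (A,1)->write 1,move L,goto A. Now: state=A, head=-3, tape[-4..4]=011110010 (head:  ^)
Step 10: in state A at pos -3, read 1 -> (A,1)->write 1,move L,goto A. Now: state=A, head=-4, tape[-5..4]=0011110010 (head:  ^)
Step 11: in state A at pos -4, read 0 -> (A,0)->write 1,move R,goto D. Now: state=D, head=-3, tape[-5..4]=0111110010 (head:   ^)
Step 12: in state D at pos -3, read 1 -> (D,1)->write 1,move R,goto C. Now: state=C, head=-2, tape[-5..4]=0111110010 (head:    ^)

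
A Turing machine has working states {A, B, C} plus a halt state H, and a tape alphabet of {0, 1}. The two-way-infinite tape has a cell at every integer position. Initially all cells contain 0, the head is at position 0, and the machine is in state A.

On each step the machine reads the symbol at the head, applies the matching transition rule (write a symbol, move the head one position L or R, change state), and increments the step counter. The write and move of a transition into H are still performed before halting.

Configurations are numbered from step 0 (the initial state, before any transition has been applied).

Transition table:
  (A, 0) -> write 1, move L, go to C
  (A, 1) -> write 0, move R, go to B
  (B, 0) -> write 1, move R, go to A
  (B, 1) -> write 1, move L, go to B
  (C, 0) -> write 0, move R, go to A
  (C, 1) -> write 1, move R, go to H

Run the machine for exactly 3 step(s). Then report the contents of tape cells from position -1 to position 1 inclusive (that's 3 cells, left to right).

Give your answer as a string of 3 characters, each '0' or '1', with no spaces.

Answer: 000

Derivation:
Step 1: in state A at pos 0, read 0 -> (A,0)->write 1,move L,goto C. Now: state=C, head=-1, tape[-2..1]=0010 (head:  ^)
Step 2: in state C at pos -1, read 0 -> (C,0)->write 0,move R,goto A. Now: state=A, head=0, tape[-2..1]=0010 (head:   ^)
Step 3: in state A at pos 0, read 1 -> (A,1)->write 0,move R,goto B. Now: state=B, head=1, tape[-2..2]=00000 (head:    ^)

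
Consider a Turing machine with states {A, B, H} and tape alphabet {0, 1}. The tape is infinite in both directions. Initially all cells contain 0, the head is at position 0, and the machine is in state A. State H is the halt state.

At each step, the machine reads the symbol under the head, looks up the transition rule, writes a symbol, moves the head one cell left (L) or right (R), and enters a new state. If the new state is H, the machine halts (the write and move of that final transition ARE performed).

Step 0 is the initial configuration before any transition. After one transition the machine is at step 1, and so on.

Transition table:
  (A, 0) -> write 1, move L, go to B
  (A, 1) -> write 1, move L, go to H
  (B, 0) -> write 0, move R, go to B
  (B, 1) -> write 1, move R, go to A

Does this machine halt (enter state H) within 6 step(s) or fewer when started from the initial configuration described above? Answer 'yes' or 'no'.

Step 1: in state A at pos 0, read 0 -> (A,0)->write 1,move L,goto B. Now: state=B, head=-1, tape[-2..1]=0010 (head:  ^)
Step 2: in state B at pos -1, read 0 -> (B,0)->write 0,move R,goto B. Now: state=B, head=0, tape[-2..1]=0010 (head:   ^)
Step 3: in state B at pos 0, read 1 -> (B,1)->write 1,move R,goto A. Now: state=A, head=1, tape[-2..2]=00100 (head:    ^)
Step 4: in state A at pos 1, read 0 -> (A,0)->write 1,move L,goto B. Now: state=B, head=0, tape[-2..2]=00110 (head:   ^)
Step 5: in state B at pos 0, read 1 -> (B,1)->write 1,move R,goto A. Now: state=A, head=1, tape[-2..2]=00110 (head:    ^)
Step 6: in state A at pos 1, read 1 -> (A,1)->write 1,move L,goto H. Now: state=H, head=0, tape[-2..2]=00110 (head:   ^)
State H reached at step 6; 6 <= 6 -> yes

Answer: yes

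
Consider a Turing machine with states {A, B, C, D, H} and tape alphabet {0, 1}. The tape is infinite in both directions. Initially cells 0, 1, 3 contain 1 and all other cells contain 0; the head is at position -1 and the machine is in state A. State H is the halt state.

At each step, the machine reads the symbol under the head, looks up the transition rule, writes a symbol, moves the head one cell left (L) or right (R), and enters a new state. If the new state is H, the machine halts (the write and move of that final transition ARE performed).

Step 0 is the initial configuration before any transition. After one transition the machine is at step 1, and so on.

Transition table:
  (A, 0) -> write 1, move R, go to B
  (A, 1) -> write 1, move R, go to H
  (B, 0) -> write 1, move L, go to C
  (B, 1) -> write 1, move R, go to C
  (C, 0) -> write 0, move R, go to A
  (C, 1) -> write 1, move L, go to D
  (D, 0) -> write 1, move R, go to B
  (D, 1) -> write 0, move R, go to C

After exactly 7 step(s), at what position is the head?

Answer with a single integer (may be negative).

Answer: 2

Derivation:
Step 1: in state A at pos -1, read 0 -> (A,0)->write 1,move R,goto B. Now: state=B, head=0, tape[-2..4]=0111010 (head:   ^)
Step 2: in state B at pos 0, read 1 -> (B,1)->write 1,move R,goto C. Now: state=C, head=1, tape[-2..4]=0111010 (head:    ^)
Step 3: in state C at pos 1, read 1 -> (C,1)->write 1,move L,goto D. Now: state=D, head=0, tape[-2..4]=0111010 (head:   ^)
Step 4: in state D at pos 0, read 1 -> (D,1)->write 0,move R,goto C. Now: state=C, head=1, tape[-2..4]=0101010 (head:    ^)
Step 5: in state C at pos 1, read 1 -> (C,1)->write 1,move L,goto D. Now: state=D, head=0, tape[-2..4]=0101010 (head:   ^)
Step 6: in state D at pos 0, read 0 -> (D,0)->write 1,move R,goto B. Now: state=B, head=1, tape[-2..4]=0111010 (head:    ^)
Step 7: in state B at pos 1, read 1 -> (B,1)->write 1,move R,goto C. Now: state=C, head=2, tape[-2..4]=0111010 (head:     ^)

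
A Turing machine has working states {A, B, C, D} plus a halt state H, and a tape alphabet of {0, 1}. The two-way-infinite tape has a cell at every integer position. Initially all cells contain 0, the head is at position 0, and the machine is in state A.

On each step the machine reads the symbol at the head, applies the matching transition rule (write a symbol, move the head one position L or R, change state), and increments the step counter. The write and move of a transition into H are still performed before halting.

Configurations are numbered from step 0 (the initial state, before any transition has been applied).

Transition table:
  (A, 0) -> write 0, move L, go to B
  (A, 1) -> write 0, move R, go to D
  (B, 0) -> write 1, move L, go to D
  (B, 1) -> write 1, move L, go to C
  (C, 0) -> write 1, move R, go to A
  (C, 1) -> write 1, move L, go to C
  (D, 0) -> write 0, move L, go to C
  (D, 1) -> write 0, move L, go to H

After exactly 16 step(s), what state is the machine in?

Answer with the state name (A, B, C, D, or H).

Answer: H

Derivation:
Step 1: in state A at pos 0, read 0 -> (A,0)->write 0,move L,goto B. Now: state=B, head=-1, tape[-2..1]=0000 (head:  ^)
Step 2: in state B at pos -1, read 0 -> (B,0)->write 1,move L,goto D. Now: state=D, head=-2, tape[-3..1]=00100 (head:  ^)
Step 3: in state D at pos -2, read 0 -> (D,0)->write 0,move L,goto C. Now: state=C, head=-3, tape[-4..1]=000100 (head:  ^)
Step 4: in state C at pos -3, read 0 -> (C,0)->write 1,move R,goto A. Now: state=A, head=-2, tape[-4..1]=010100 (head:   ^)
Step 5: in state A at pos -2, read 0 -> (A,0)->write 0,move L,goto B. Now: state=B, head=-3, tape[-4..1]=010100 (head:  ^)
Step 6: in state B at pos -3, read 1 -> (B,1)->write 1,move L,goto C. Now: state=C, head=-4, tape[-5..1]=0010100 (head:  ^)
Step 7: in state C at pos -4, read 0 -> (C,0)->write 1,move R,goto A. Now: state=A, head=-3, tape[-5..1]=0110100 (head:   ^)
Step 8: in state A at pos -3, read 1 -> (A,1)->write 0,move R,goto D. Now: state=D, head=-2, tape[-5..1]=0100100 (head:    ^)
Step 9: in state D at pos -2, read 0 -> (D,0)->write 0,move L,goto C. Now: state=C, head=-3, tape[-5..1]=0100100 (head:   ^)
Step 10: in state C at pos -3, read 0 -> (C,0)->write 1,move R,goto A. Now: state=A, head=-2, tape[-5..1]=0110100 (head:    ^)
Step 11: in state A at pos -2, read 0 -> (A,0)->write 0,move L,goto B. Now: state=B, head=-3, tape[-5..1]=0110100 (head:   ^)
Step 12: in state B at pos -3, read 1 -> (B,1)->write 1,move L,goto C. Now: state=C, head=-4, tape[-5..1]=0110100 (head:  ^)
Step 13: in state C at pos -4, read 1 -> (C,1)->write 1,move L,goto C. Now: state=C, head=-5, tape[-6..1]=00110100 (head:  ^)
Step 14: in state C at pos -5, read 0 -> (C,0)->write 1,move R,goto A. Now: state=A, head=-4, tape[-6..1]=01110100 (head:   ^)
Step 15: in state A at pos -4, read 1 -> (A,1)->write 0,move R,goto D. Now: state=D, head=-3, tape[-6..1]=01010100 (head:    ^)
Step 16: in state D at pos -3, read 1 -> (D,1)->write 0,move L,goto H. Now: state=H, head=-4, tape[-6..1]=01000100 (head:   ^)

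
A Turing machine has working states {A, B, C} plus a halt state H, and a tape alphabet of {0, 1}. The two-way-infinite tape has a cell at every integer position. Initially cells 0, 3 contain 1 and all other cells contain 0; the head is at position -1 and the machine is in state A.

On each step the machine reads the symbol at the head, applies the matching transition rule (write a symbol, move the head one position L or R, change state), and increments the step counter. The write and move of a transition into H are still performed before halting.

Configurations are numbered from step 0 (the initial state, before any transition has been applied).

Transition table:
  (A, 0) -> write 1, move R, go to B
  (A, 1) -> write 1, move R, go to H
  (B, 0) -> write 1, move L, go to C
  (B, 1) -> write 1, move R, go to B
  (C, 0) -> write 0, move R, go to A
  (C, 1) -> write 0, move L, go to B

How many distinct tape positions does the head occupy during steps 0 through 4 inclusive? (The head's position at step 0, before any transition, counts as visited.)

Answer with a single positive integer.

Step 1: in state A at pos -1, read 0 -> (A,0)->write 1,move R,goto B. Now: state=B, head=0, tape[-2..4]=0110010 (head:   ^)
Step 2: in state B at pos 0, read 1 -> (B,1)->write 1,move R,goto B. Now: state=B, head=1, tape[-2..4]=0110010 (head:    ^)
Step 3: in state B at pos 1, read 0 -> (B,0)->write 1,move L,goto C. Now: state=C, head=0, tape[-2..4]=0111010 (head:   ^)
Step 4: in state C at pos 0, read 1 -> (C,1)->write 0,move L,goto B. Now: state=B, head=-1, tape[-2..4]=0101010 (head:  ^)
Head positions at steps 0..4: starting at -1, distinct positions visited = {-1, 0, 1} -> 3 position(s)

Answer: 3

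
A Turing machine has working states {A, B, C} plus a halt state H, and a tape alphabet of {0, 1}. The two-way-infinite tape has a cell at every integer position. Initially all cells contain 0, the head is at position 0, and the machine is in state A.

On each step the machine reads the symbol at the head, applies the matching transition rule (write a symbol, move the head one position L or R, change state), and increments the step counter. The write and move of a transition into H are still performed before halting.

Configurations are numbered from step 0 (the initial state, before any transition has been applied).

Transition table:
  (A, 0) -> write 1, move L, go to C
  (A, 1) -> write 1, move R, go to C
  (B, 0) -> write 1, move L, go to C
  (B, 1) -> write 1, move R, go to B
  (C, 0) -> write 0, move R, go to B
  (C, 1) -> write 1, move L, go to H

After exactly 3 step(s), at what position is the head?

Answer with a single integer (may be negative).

Step 1: in state A at pos 0, read 0 -> (A,0)->write 1,move L,goto C. Now: state=C, head=-1, tape[-2..1]=0010 (head:  ^)
Step 2: in state C at pos -1, read 0 -> (C,0)->write 0,move R,goto B. Now: state=B, head=0, tape[-2..1]=0010 (head:   ^)
Step 3: in state B at pos 0, read 1 -> (B,1)->write 1,move R,goto B. Now: state=B, head=1, tape[-2..2]=00100 (head:    ^)

Answer: 1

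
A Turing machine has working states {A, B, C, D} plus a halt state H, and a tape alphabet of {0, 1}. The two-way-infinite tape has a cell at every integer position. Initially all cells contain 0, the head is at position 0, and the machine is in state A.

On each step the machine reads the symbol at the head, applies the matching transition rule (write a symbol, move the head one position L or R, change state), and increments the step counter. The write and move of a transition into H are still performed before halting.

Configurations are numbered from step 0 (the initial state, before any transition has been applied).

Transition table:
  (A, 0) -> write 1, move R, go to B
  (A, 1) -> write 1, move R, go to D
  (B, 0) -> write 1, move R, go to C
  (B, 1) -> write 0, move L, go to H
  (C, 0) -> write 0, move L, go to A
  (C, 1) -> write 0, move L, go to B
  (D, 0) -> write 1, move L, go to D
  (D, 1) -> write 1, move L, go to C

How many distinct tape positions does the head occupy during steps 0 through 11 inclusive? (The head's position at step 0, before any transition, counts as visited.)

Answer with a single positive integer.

Answer: 4

Derivation:
Step 1: in state A at pos 0, read 0 -> (A,0)->write 1,move R,goto B. Now: state=B, head=1, tape[-1..2]=0100 (head:   ^)
Step 2: in state B at pos 1, read 0 -> (B,0)->write 1,move R,goto C. Now: state=C, head=2, tape[-1..3]=01100 (head:    ^)
Step 3: in state C at pos 2, read 0 -> (C,0)->write 0,move L,goto A. Now: state=A, head=1, tape[-1..3]=01100 (head:   ^)
Step 4: in state A at pos 1, read 1 -> (A,1)->write 1,move R,goto D. Now: state=D, head=2, tape[-1..3]=01100 (head:    ^)
Step 5: in state D at pos 2, read 0 -> (D,0)->write 1,move L,goto D. Now: state=D, head=1, tape[-1..3]=01110 (head:   ^)
Step 6: in state D at pos 1, read 1 -> (D,1)->write 1,move L,goto C. Now: state=C, head=0, tape[-1..3]=01110 (head:  ^)
Step 7: in state C at pos 0, read 1 -> (C,1)->write 0,move L,goto B. Now: state=B, head=-1, tape[-2..3]=000110 (head:  ^)
Step 8: in state B at pos -1, read 0 -> (B,0)->write 1,move R,goto C. Now: state=C, head=0, tape[-2..3]=010110 (head:   ^)
Step 9: in state C at pos 0, read 0 -> (C,0)->write 0,move L,goto A. Now: state=A, head=-1, tape[-2..3]=010110 (head:  ^)
Step 10: in state A at pos -1, read 1 -> (A,1)->write 1,move R,goto D. Now: state=D, head=0, tape[-2..3]=010110 (head:   ^)
Step 11: in state D at pos 0, read 0 -> (D,0)->write 1,move L,goto D. Now: state=D, head=-1, tape[-2..3]=011110 (head:  ^)
Head positions at steps 0..11: starting at 0, distinct positions visited = {-1, 0, 1, 2} -> 4 position(s)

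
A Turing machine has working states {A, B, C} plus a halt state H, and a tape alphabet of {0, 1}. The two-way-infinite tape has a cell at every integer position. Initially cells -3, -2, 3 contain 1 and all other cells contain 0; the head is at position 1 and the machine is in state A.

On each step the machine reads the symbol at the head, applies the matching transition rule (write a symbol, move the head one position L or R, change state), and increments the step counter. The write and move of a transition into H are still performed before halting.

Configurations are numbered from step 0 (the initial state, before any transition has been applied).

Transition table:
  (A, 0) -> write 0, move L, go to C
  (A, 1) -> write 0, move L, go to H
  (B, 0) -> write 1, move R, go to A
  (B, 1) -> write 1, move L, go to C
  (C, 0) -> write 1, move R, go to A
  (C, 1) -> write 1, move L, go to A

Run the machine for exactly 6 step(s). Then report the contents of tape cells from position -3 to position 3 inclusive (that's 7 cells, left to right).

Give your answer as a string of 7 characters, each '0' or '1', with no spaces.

Answer: 1101001

Derivation:
Step 1: in state A at pos 1, read 0 -> (A,0)->write 0,move L,goto C. Now: state=C, head=0, tape[-4..4]=011000010 (head:     ^)
Step 2: in state C at pos 0, read 0 -> (C,0)->write 1,move R,goto A. Now: state=A, head=1, tape[-4..4]=011010010 (head:      ^)
Step 3: in state A at pos 1, read 0 -> (A,0)->write 0,move L,goto C. Now: state=C, head=0, tape[-4..4]=011010010 (head:     ^)
Step 4: in state C at pos 0, read 1 -> (C,1)->write 1,move L,goto A. Now: state=A, head=-1, tape[-4..4]=011010010 (head:    ^)
Step 5: in state A at pos -1, read 0 -> (A,0)->write 0,move L,goto C. Now: state=C, head=-2, tape[-4..4]=011010010 (head:   ^)
Step 6: in state C at pos -2, read 1 -> (C,1)->write 1,move L,goto A. Now: state=A, head=-3, tape[-4..4]=011010010 (head:  ^)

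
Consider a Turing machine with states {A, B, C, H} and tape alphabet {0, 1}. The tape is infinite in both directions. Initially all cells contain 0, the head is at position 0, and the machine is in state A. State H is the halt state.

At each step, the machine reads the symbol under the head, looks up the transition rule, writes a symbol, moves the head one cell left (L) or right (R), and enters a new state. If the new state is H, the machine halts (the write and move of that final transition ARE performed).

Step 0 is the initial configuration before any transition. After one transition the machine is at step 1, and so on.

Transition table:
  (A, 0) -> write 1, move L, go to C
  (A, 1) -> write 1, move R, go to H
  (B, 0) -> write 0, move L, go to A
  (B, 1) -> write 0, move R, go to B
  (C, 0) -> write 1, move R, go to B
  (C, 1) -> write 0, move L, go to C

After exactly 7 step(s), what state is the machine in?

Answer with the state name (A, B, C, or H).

Answer: B

Derivation:
Step 1: in state A at pos 0, read 0 -> (A,0)->write 1,move L,goto C. Now: state=C, head=-1, tape[-2..1]=0010 (head:  ^)
Step 2: in state C at pos -1, read 0 -> (C,0)->write 1,move R,goto B. Now: state=B, head=0, tape[-2..1]=0110 (head:   ^)
Step 3: in state B at pos 0, read 1 -> (B,1)->write 0,move R,goto B. Now: state=B, head=1, tape[-2..2]=01000 (head:    ^)
Step 4: in state B at pos 1, read 0 -> (B,0)->write 0,move L,goto A. Now: state=A, head=0, tape[-2..2]=01000 (head:   ^)
Step 5: in state A at pos 0, read 0 -> (A,0)->write 1,move L,goto C. Now: state=C, head=-1, tape[-2..2]=01100 (head:  ^)
Step 6: in state C at pos -1, read 1 -> (C,1)->write 0,move L,goto C. Now: state=C, head=-2, tape[-3..2]=000100 (head:  ^)
Step 7: in state C at pos -2, read 0 -> (C,0)->write 1,move R,goto B. Now: state=B, head=-1, tape[-3..2]=010100 (head:   ^)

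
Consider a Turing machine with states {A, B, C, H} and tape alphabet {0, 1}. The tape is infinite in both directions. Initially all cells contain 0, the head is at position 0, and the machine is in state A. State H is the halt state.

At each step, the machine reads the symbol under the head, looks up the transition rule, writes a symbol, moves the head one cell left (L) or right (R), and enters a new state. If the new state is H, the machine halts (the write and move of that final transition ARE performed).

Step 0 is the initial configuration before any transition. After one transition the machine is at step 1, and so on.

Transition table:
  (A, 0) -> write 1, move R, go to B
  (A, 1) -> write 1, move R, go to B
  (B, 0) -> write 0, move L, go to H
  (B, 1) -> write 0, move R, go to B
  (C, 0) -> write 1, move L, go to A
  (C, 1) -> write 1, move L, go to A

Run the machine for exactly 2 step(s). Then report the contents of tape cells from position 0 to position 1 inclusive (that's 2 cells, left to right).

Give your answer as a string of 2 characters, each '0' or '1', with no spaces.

Step 1: in state A at pos 0, read 0 -> (A,0)->write 1,move R,goto B. Now: state=B, head=1, tape[-1..2]=0100 (head:   ^)
Step 2: in state B at pos 1, read 0 -> (B,0)->write 0,move L,goto H. Now: state=H, head=0, tape[-1..2]=0100 (head:  ^)

Answer: 10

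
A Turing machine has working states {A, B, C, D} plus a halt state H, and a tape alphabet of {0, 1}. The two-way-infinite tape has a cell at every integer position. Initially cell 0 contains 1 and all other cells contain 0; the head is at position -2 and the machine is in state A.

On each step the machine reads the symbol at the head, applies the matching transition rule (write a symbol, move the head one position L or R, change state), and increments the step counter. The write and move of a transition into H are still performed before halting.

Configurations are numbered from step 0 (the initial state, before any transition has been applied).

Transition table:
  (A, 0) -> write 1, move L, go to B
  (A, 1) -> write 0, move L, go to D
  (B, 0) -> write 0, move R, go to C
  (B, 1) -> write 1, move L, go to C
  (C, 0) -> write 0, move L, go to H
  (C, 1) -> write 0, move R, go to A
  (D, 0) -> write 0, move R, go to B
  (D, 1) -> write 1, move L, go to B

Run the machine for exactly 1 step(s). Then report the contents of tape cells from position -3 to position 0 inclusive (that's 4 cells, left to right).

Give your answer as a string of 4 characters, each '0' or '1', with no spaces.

Step 1: in state A at pos -2, read 0 -> (A,0)->write 1,move L,goto B. Now: state=B, head=-3, tape[-4..1]=001010 (head:  ^)

Answer: 0101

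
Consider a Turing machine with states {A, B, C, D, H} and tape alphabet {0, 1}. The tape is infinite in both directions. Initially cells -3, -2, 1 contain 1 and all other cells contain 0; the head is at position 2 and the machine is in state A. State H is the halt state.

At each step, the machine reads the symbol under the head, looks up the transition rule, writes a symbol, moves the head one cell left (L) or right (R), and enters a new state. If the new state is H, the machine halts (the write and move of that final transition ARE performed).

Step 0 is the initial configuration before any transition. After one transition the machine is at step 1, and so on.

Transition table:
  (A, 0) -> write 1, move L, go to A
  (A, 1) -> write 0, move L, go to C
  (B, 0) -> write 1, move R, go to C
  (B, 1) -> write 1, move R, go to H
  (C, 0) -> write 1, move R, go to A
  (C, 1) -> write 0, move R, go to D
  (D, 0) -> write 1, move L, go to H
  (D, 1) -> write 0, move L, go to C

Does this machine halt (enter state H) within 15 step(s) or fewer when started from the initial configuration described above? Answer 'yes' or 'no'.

Answer: yes

Derivation:
Step 1: in state A at pos 2, read 0 -> (A,0)->write 1,move L,goto A. Now: state=A, head=1, tape[-4..3]=01100110 (head:      ^)
Step 2: in state A at pos 1, read 1 -> (A,1)->write 0,move L,goto C. Now: state=C, head=0, tape[-4..3]=01100010 (head:     ^)
Step 3: in state C at pos 0, read 0 -> (C,0)->write 1,move R,goto A. Now: state=A, head=1, tape[-4..3]=01101010 (head:      ^)
Step 4: in state A at pos 1, read 0 -> (A,0)->write 1,move L,goto A. Now: state=A, head=0, tape[-4..3]=01101110 (head:     ^)
Step 5: in state A at pos 0, read 1 -> (A,1)->write 0,move L,goto C. Now: state=C, head=-1, tape[-4..3]=01100110 (head:    ^)
Step 6: in state C at pos -1, read 0 -> (C,0)->write 1,move R,goto A. Now: state=A, head=0, tape[-4..3]=01110110 (head:     ^)
Step 7: in state A at pos 0, read 0 -> (A,0)->write 1,move L,goto A. Now: state=A, head=-1, tape[-4..3]=01111110 (head:    ^)
Step 8: in state A at pos -1, read 1 -> (A,1)->write 0,move L,goto C. Now: state=C, head=-2, tape[-4..3]=01101110 (head:   ^)
Step 9: in state C at pos -2, read 1 -> (C,1)->write 0,move R,goto D. Now: state=D, head=-1, tape[-4..3]=01001110 (head:    ^)
Step 10: in state D at pos -1, read 0 -> (D,0)->write 1,move L,goto H. Now: state=H, head=-2, tape[-4..3]=01011110 (head:   ^)
State H reached at step 10; 10 <= 15 -> yes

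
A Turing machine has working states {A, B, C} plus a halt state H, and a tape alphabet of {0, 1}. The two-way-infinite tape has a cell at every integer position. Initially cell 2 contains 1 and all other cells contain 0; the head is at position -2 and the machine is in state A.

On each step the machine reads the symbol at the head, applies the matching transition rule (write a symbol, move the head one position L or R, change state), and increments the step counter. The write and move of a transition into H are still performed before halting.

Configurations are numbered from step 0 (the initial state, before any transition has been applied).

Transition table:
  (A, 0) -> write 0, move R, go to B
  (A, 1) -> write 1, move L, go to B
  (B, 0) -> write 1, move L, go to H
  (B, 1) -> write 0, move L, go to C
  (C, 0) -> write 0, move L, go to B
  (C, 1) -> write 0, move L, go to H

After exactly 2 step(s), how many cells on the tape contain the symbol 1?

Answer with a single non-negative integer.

Step 1: in state A at pos -2, read 0 -> (A,0)->write 0,move R,goto B. Now: state=B, head=-1, tape[-3..3]=0000010 (head:   ^)
Step 2: in state B at pos -1, read 0 -> (B,0)->write 1,move L,goto H. Now: state=H, head=-2, tape[-3..3]=0010010 (head:  ^)
Cells containing 1 after step 2: {-1, 2} -> 2 cell(s)

Answer: 2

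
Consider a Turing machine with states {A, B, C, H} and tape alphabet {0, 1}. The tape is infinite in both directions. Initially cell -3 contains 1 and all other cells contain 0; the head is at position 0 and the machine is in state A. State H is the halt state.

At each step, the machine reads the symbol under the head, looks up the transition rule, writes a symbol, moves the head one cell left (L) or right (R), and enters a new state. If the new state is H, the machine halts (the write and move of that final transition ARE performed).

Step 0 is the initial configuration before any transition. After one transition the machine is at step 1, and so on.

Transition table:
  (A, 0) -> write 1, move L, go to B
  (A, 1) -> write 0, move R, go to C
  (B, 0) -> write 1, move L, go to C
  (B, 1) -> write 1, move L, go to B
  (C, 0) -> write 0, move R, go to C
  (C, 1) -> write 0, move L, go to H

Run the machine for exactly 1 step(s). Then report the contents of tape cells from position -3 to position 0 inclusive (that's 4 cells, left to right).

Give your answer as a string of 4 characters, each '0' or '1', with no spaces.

Step 1: in state A at pos 0, read 0 -> (A,0)->write 1,move L,goto B. Now: state=B, head=-1, tape[-4..1]=010010 (head:    ^)

Answer: 1001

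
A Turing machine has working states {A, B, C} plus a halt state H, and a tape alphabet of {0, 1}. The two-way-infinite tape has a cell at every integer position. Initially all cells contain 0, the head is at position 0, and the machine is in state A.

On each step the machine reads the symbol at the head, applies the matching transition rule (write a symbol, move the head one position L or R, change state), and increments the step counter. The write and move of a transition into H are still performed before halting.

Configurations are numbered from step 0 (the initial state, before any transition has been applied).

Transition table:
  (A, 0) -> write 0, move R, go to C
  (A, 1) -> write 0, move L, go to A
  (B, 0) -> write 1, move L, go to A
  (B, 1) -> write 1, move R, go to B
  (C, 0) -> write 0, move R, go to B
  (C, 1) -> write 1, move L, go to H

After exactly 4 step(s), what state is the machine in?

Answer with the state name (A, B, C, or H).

Answer: C

Derivation:
Step 1: in state A at pos 0, read 0 -> (A,0)->write 0,move R,goto C. Now: state=C, head=1, tape[-1..2]=0000 (head:   ^)
Step 2: in state C at pos 1, read 0 -> (C,0)->write 0,move R,goto B. Now: state=B, head=2, tape[-1..3]=00000 (head:    ^)
Step 3: in state B at pos 2, read 0 -> (B,0)->write 1,move L,goto A. Now: state=A, head=1, tape[-1..3]=00010 (head:   ^)
Step 4: in state A at pos 1, read 0 -> (A,0)->write 0,move R,goto C. Now: state=C, head=2, tape[-1..3]=00010 (head:    ^)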